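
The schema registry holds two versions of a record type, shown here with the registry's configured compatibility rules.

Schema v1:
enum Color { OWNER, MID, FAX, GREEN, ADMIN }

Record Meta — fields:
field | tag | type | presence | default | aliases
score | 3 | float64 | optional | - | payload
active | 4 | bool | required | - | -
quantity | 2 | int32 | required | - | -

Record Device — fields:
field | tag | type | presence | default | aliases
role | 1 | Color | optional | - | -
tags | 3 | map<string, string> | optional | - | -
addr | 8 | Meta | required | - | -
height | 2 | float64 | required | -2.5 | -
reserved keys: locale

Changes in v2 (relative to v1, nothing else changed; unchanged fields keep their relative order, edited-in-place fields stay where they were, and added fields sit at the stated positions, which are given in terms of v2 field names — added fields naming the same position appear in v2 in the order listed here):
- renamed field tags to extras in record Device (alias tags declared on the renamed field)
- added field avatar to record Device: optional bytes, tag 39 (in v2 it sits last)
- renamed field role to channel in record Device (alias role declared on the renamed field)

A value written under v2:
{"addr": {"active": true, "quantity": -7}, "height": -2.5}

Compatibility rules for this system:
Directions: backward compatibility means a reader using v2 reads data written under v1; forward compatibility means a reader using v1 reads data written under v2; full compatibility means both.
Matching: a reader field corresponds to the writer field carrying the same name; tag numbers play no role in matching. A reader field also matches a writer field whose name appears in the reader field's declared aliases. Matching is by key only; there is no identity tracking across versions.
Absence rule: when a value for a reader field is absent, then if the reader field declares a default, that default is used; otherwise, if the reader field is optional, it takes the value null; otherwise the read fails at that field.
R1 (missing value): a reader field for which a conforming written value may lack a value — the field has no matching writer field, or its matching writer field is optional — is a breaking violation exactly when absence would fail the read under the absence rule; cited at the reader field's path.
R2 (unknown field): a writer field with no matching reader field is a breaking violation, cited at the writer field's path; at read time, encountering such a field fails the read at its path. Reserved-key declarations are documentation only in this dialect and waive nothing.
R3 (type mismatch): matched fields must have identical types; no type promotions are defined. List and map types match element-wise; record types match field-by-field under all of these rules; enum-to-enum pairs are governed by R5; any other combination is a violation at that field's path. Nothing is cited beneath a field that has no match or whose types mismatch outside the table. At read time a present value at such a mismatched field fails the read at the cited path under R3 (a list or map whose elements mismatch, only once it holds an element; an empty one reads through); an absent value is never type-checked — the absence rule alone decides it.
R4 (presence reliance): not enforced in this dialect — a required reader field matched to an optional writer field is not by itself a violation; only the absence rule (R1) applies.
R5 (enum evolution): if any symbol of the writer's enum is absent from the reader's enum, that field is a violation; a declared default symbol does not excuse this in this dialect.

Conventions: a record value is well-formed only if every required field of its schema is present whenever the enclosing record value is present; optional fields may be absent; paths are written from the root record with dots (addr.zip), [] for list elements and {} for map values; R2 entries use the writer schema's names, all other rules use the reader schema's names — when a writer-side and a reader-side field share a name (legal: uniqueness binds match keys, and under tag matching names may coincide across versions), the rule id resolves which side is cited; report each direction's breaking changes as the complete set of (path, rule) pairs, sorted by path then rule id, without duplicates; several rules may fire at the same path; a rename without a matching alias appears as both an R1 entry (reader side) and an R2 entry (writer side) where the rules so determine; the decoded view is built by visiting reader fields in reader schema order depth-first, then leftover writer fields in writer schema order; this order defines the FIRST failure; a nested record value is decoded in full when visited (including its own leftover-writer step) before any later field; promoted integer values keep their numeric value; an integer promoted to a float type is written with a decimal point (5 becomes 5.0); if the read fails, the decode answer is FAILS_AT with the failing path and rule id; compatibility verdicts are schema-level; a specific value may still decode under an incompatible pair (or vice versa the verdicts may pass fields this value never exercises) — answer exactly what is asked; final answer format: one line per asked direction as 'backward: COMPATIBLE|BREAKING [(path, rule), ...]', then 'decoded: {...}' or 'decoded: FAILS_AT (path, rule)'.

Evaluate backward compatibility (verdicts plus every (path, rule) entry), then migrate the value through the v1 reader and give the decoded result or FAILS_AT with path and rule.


backward: COMPATIBLE []; decoded: {"role": null, "tags": null, "addr": {"score": null, "active": true, "quantity": -7}, "height": -2.5}

in Device below, arrows point writer -> reader
backward for Device (reader v2, writer v1):
  channel: paired with writer role (Color -> Color; writer optional)
  extras: paired with writer tags (map<string, string> -> map<string, string>; writer optional)
  addr: paired with writer addr (Meta -> Meta; writer required)
  height: paired with writer height (float64 -> float64; writer required)
  avatar: no writer-side match
  addr.score: paired with writer addr.score (float64 -> float64; writer optional)
  addr.active: paired with writer addr.active (bool -> bool; writer required)
  addr.quantity: paired with writer addr.quantity (int32 -> int32; writer required)
  => no violations; backward on Device: COMPATIBLE
decoding the Device value with the v1 reader:
  role := null (not supplied -> null)
  tags := null (not supplied -> null)
  addr.score := null (not supplied -> null)
  addr.active := true
  addr.quantity := -7
  height := -2.5
  => decoded: {"role": null, "tags": null, "addr": {"score": null, "active": true, "quantity": -7}, "height": -2.5}
the rest of the Device diff is inert for this question:
  renamed field tags to extras in record Device (alias tags declared on the renamed field) -> affects forward compatibility only, which is not asked
  added field avatar to record Device: optional bytes, tag 39 (in v2 it sits last) -> affects forward compatibility only, which is not asked
  renamed field role to channel in record Device (alias role declared on the renamed field) -> affects forward compatibility only, which is not asked


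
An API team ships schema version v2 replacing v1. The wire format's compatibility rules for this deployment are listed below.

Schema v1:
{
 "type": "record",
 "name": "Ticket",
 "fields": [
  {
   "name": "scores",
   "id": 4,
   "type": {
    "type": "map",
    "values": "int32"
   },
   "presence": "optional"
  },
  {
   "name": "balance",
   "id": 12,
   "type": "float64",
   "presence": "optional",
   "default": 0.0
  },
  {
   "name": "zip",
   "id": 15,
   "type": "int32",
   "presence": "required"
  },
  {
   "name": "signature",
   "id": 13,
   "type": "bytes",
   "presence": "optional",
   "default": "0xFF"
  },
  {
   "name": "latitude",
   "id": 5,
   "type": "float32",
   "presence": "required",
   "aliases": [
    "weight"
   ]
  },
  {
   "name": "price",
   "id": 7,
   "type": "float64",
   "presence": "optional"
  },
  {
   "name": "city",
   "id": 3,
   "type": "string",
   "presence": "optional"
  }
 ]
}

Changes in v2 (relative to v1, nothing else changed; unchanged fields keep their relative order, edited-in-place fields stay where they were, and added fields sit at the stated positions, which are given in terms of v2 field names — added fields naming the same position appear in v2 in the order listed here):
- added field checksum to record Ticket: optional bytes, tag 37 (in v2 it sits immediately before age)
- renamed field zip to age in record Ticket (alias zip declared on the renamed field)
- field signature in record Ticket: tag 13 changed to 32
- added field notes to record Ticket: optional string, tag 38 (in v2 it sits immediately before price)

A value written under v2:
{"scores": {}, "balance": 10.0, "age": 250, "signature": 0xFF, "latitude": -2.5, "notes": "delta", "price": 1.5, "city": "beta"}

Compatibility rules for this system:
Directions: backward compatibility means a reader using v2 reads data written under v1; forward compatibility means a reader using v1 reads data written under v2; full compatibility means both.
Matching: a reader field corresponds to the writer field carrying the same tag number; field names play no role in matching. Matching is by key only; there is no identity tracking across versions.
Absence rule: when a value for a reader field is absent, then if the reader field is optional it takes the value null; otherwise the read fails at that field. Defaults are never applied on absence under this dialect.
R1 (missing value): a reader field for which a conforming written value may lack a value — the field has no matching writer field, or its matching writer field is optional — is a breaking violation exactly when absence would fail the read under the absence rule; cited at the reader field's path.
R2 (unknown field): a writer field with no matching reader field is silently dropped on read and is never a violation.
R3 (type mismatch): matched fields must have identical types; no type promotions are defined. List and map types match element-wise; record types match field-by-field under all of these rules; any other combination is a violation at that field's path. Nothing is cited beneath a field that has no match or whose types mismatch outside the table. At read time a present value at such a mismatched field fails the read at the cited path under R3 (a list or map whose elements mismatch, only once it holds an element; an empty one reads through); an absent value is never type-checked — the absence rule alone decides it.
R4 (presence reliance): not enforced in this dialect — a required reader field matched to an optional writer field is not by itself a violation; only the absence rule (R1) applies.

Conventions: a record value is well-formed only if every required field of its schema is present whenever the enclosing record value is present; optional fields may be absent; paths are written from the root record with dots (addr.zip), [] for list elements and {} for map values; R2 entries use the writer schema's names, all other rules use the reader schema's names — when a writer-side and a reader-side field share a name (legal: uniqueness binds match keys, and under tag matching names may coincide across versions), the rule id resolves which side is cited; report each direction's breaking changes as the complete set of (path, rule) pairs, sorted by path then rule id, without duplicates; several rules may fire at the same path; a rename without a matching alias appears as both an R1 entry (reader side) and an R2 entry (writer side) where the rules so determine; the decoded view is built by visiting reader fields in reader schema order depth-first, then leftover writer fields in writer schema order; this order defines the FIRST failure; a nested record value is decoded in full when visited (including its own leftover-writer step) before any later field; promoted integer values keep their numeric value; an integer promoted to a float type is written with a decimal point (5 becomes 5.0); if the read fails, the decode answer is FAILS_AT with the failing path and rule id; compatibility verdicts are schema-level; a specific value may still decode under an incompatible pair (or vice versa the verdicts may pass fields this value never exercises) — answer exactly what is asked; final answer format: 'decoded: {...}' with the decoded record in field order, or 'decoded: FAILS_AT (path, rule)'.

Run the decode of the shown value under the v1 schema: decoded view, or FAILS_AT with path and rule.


decoded: {"scores": {}, "balance": 10.0, "zip": 250, "signature": null, "latitude": -2.5, "price": 1.5, "city": "beta"}

in Ticket below, arrows point writer -> reader
decoding the Ticket value with the v1 reader:
  scores := {}
  balance := 10.0
  zip := 250 (from writer age)
  signature := null (not supplied -> null)
  latitude := -2.5
  price := 1.5
  city := "beta"
  writer signature: unmatched, discarded
  writer notes: unmatched, discarded
  => decoded: {"scores": {}, "balance": 10.0, "zip": 250, "signature": null, "latitude": -2.5, "price": 1.5, "city": "beta"}
diffs on Ticket not affecting the asked answer:
  added field notes to record Ticket: optional string, tag 38 (in v2 it sits immediately before price) -> triggers nothing under the printed rules; the Ticket answer is the same either way
  renamed field zip to age in record Ticket (alias zip declared on the renamed field) -> triggers nothing under the printed rules; the Ticket answer is the same either way
  added field checksum to record Ticket: optional bytes, tag 37 (in v2 it sits immediately before age) -> triggers nothing under the printed rules; the Ticket answer is the same either way


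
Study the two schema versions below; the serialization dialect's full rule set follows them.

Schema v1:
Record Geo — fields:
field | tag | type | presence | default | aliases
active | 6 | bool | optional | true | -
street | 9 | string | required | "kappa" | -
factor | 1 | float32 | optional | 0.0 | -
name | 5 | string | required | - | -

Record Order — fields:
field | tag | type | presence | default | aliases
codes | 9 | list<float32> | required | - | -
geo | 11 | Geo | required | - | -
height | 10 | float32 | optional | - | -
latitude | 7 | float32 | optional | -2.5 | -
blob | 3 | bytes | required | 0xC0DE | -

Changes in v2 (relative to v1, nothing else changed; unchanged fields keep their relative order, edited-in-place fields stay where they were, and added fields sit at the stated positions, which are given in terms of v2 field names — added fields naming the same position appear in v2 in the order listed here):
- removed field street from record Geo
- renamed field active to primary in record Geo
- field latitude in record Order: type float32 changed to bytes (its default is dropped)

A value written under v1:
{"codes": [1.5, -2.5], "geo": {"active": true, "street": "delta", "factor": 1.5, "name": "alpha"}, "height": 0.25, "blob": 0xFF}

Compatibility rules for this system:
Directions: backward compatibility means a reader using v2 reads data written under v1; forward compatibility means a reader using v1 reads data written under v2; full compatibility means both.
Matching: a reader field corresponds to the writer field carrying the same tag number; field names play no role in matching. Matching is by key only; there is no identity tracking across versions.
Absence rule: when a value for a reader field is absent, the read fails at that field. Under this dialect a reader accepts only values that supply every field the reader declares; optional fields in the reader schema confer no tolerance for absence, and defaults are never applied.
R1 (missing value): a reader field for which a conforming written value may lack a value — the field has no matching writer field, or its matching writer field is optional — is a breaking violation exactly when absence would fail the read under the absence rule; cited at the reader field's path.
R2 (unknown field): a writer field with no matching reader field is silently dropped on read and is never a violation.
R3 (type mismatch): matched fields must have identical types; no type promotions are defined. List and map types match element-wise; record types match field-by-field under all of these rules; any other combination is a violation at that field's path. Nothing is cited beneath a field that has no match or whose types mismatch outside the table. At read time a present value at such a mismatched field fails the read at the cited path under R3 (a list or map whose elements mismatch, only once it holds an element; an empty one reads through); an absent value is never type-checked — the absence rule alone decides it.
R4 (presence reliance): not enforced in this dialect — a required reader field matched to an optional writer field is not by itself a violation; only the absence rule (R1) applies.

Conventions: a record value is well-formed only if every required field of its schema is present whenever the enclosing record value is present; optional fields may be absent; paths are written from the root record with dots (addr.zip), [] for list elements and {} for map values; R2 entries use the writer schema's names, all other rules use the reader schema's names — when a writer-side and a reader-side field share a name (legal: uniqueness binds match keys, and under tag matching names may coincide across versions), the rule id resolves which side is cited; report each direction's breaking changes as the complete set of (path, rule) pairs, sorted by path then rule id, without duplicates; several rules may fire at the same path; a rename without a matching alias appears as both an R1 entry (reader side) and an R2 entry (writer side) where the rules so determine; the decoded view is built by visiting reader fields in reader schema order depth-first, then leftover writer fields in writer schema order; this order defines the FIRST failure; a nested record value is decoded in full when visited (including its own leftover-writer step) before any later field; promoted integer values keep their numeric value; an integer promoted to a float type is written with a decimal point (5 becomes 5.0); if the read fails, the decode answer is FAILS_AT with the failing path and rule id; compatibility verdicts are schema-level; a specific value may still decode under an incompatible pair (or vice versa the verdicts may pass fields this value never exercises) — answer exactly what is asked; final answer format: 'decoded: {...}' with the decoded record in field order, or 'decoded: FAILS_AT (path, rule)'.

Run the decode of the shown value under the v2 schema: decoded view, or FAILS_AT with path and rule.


decoded: FAILS_AT (latitude, R1)

in Order below, arrows point writer -> reader
decoding the Order value with the v2 reader:
  codes := [1.5, -2.5]
  geo.primary := true (from writer active)
  geo.factor := 1.5
  geo.name := "alpha"
  writer geo.street: unmatched, discarded
  height := 0.25
  read fails at latitude under R1 (no fill)
  => FAILS_AT (latitude, R1)
ruling out the remaining Order differences:
  removed field street from record Geo -> shifts the Order verdicts, not this decode
  renamed field active to primary in record Geo -> shifts the Order verdicts, not this decode


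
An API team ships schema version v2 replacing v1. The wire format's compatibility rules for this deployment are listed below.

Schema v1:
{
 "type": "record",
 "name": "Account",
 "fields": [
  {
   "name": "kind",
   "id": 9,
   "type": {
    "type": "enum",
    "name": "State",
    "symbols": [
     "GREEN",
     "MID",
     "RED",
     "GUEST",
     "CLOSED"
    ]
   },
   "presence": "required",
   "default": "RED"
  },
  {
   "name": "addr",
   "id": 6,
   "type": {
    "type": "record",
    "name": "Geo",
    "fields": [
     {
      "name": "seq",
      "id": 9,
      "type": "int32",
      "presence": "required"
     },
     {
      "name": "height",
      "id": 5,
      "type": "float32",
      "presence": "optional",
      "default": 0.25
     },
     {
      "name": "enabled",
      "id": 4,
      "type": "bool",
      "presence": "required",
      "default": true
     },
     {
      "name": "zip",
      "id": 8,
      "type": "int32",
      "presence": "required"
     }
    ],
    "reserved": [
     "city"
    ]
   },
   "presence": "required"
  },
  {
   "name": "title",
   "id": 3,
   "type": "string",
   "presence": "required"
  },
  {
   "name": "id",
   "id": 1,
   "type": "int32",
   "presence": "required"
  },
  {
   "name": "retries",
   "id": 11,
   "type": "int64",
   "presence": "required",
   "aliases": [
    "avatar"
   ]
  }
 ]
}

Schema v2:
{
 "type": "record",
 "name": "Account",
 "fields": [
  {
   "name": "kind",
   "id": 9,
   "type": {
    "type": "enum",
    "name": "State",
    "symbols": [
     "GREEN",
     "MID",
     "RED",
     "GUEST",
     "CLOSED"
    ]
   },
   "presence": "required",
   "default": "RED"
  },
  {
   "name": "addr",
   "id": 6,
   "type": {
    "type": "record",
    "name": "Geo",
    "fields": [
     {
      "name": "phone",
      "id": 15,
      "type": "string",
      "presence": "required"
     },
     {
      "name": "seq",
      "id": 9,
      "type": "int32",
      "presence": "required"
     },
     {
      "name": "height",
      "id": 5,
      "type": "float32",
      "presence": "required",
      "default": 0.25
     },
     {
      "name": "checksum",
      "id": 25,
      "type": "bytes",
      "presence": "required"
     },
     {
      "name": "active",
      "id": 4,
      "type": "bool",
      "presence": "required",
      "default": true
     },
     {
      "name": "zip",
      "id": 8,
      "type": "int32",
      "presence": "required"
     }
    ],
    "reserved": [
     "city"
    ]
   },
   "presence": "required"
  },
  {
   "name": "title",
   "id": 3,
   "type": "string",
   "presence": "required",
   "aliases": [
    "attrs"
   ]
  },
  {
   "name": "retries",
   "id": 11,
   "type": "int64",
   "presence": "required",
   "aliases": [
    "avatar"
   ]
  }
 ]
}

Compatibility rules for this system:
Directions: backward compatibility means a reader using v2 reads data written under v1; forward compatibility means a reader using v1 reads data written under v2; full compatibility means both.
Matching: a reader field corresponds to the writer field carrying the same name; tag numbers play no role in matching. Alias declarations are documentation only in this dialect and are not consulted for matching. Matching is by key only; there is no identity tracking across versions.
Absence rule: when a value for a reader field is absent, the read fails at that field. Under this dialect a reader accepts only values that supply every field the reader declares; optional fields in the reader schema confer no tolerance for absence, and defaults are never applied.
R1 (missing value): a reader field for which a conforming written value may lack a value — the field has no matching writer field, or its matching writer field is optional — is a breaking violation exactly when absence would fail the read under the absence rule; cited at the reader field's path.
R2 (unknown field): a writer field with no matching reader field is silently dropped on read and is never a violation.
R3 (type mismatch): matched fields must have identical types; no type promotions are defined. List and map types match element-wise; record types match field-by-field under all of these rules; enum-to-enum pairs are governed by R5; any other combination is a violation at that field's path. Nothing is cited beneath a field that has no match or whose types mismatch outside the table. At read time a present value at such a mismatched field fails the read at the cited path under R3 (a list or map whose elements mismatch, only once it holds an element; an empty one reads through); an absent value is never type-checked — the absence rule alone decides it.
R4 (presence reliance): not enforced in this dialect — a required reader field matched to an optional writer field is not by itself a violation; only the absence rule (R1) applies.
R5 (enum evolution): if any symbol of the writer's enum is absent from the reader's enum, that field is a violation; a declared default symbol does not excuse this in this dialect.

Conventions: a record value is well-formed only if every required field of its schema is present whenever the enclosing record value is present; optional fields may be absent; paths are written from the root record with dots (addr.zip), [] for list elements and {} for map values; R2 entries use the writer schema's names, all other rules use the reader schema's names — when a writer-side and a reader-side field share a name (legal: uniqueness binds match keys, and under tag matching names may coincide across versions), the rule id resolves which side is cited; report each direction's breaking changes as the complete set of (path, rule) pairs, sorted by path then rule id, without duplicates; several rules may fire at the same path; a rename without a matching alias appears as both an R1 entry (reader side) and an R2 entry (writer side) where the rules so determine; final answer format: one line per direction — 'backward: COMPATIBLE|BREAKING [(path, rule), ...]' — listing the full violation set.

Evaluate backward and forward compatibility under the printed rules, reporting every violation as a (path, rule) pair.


arrows below run writer -> reader for Account
backward for Account (reader v2, writer v1):
  kind <- kind (State -> State, writer required)
  addr <- addr (Geo -> Geo, writer required)
  title <- title (string -> string, writer required)
  retries <- retries (int64 -> int64, writer required)
  id (writer side), unknown to reader
  addr.phone has no writer counterpart
  addr.seq <- addr.seq (int32 -> int32, writer required)
  addr.height <- addr.height (float32 -> float32, writer optional)
  addr.checksum has no writer counterpart
  addr.active has no writer counterpart
  addr.zip <- addr.zip (int32 -> int32, writer required)
  addr.enabled (writer side), unknown to reader
  R1 fires at addr.active
  R1 fires at addr.checksum
  R1 fires at addr.height
  R1 fires at addr.phone
  => backward verdict for Account: BREAKING, 4 violation(s)
forward for Account (reader v1, writer v2):
  kind <- kind (State -> State, writer required)
  addr <- addr (Geo -> Geo, writer required)
  title <- title (string -> string, writer required)
  id has no writer counterpart
  retries <- retries (int64 -> int64, writer required)
  addr.seq <- addr.seq (int32 -> int32, writer required)
  addr.height <- addr.height (float32 -> float32, writer required)
  addr.enabled has no writer counterpart
  addr.zip <- addr.zip (int32 -> int32, writer required)
  addr.phone (writer side), unknown to reader
  addr.checksum (writer side), unknown to reader
  addr.active (writer side), unknown to reader
  R1 fires at addr.enabled
  R1 fires at id
  => forward verdict for Account: BREAKING, 2 violation(s)

backward: BREAKING [(addr.active, R1), (addr.checksum, R1), (addr.height, R1), (addr.phone, R1)]; forward: BREAKING [(addr.enabled, R1), (id, R1)]


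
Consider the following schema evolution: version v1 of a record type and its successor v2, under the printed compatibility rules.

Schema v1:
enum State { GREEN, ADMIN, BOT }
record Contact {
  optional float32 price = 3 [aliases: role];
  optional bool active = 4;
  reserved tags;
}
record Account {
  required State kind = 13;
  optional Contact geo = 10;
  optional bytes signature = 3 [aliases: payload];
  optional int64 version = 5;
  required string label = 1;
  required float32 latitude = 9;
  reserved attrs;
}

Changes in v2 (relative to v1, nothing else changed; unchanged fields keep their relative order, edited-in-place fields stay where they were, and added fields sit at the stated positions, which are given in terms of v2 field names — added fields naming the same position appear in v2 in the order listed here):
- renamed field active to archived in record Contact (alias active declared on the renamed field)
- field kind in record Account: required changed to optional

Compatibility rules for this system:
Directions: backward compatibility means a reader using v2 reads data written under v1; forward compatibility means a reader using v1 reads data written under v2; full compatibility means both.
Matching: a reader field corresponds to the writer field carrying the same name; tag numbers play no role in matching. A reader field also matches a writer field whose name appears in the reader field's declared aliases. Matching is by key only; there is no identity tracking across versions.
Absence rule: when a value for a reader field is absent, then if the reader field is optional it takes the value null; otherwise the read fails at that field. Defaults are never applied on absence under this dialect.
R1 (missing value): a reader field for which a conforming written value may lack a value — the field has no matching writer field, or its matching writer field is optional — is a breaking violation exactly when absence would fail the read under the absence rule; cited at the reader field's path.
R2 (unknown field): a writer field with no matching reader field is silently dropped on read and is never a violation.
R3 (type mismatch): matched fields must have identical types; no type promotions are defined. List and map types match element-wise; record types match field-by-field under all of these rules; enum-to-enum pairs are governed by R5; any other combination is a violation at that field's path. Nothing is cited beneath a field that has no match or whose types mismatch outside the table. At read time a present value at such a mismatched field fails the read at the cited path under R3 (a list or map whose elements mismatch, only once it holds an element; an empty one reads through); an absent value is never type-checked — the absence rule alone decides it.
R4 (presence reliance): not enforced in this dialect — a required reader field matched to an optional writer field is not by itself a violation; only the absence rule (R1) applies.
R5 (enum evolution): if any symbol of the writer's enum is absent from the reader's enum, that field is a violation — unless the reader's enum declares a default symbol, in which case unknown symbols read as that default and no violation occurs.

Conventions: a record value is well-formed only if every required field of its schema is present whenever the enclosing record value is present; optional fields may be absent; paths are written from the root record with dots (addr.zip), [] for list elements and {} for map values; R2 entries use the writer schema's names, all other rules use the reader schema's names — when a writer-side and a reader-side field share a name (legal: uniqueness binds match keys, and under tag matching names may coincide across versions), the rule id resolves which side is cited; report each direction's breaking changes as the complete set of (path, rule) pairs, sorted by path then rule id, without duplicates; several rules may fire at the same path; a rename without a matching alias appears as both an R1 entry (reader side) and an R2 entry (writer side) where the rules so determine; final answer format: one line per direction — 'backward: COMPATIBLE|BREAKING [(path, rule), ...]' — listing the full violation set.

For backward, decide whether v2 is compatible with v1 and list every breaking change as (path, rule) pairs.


backward: COMPATIBLE []

each type pair in Account: writer, then reader
backward for Account (reader v2, writer v1):
  writer required, State -> State: reader kind maps from writer kind
  writer optional, Contact -> Contact: reader geo maps from writer geo
  writer optional, bytes -> bytes: reader signature maps from writer signature
  writer optional, int64 -> int64: reader version maps from writer version
  writer required, string -> string: reader label maps from writer label
  writer required, float32 -> float32: reader latitude maps from writer latitude
  writer optional, float32 -> float32: reader geo.price maps from writer geo.price
  writer optional, bool -> bool: reader geo.archived maps from writer geo.active
  => no violations; backward on Account: COMPATIBLE
checking off the Account differences that do not matter here:
  renamed field active to archived in record Contact (alias active declared on the renamed field) -> no rule fires on it in Account's dialect; the asked verdict holds
  field kind in record Account: required changed to optional -> fires only in the forward direction of Account, which is not asked here


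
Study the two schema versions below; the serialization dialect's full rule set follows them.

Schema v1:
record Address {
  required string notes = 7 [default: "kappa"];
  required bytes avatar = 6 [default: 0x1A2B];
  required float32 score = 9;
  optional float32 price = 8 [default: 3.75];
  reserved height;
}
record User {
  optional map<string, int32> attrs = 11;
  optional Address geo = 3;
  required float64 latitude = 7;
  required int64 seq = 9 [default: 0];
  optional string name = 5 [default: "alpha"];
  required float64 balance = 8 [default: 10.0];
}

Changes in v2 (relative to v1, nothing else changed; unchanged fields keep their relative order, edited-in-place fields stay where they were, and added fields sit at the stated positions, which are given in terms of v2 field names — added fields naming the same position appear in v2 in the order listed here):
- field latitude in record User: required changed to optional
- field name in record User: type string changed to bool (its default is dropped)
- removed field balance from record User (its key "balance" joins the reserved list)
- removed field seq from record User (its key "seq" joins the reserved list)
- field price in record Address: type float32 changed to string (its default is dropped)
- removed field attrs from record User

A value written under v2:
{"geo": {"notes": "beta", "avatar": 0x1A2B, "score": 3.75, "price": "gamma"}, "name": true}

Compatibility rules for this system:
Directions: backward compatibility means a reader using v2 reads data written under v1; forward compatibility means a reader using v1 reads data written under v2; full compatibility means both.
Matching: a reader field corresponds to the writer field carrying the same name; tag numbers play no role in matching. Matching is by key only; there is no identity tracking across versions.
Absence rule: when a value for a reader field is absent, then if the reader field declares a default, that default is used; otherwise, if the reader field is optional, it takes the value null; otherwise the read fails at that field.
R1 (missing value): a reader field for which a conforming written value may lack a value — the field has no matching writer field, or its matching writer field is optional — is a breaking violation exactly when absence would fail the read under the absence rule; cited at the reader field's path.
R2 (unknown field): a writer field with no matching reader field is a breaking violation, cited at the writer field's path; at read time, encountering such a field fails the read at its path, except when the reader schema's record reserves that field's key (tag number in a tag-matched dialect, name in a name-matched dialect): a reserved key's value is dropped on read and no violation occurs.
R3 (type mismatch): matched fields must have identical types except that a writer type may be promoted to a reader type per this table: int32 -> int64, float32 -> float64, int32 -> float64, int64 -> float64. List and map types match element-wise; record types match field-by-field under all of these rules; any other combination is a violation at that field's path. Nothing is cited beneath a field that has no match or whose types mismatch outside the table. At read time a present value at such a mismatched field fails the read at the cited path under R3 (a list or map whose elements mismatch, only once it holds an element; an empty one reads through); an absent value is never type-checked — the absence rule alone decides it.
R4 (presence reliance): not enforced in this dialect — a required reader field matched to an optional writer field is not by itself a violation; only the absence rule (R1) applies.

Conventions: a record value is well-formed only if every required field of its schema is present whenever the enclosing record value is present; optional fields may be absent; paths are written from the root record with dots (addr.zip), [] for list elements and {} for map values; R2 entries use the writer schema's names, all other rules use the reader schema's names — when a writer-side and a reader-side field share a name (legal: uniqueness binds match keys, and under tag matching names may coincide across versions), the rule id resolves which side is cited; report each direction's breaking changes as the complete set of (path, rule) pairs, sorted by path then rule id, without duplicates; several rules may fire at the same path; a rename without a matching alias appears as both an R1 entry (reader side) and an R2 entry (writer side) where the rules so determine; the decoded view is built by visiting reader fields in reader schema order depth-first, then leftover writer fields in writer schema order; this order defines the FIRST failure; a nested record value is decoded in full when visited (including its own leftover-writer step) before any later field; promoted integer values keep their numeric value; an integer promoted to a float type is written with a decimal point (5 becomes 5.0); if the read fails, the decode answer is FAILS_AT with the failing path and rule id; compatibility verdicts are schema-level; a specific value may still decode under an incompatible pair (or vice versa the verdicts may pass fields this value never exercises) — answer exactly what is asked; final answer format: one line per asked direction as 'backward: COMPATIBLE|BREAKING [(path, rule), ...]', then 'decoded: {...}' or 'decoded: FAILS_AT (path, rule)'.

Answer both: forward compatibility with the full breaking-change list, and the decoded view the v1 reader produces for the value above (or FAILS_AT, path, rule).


in User below, arrows point writer -> reader
forward for User (reader v1, writer v2):
  attrs: no writer-side match
  geo <- geo (Address -> Address, writer optional)
  latitude <- latitude (float64 -> float64, writer optional)
  seq: no writer-side match
  name <- name (bool -> string, writer optional)
  balance: no writer-side match
  geo.notes <- geo.notes (string -> string, writer required)
  geo.avatar <- geo.avatar (bytes -> bytes, writer required)
  geo.score <- geo.score (float32 -> float32, writer required)
  geo.price <- geo.price (string -> float32, writer optional)
  breaking: (geo.price, R3)
  breaking: (latitude, R1)
  breaking: (name, R3)
  => forward: BREAKING (3)
migrating the User value to v1:
  attrs := null (absent, optional -> null)
  geo.notes := "beta"
  geo.avatar := 0x1A2B
  geo.score := 3.75
  read fails at geo.price under R3
  => FAILS_AT (geo.price, R3)
diffs on User not affecting the asked answer:
  removed field balance from record User (its key "balance" joins the reserved list) -> triggers nothing under User's printed rules — same verdict
  removed field seq from record User (its key "seq" joins the reserved list) -> triggers nothing under User's printed rules — same verdict
  removed field attrs from record User -> affects backward compatibility only, which is not asked

forward: BREAKING [(geo.price, R3), (latitude, R1), (name, R3)]; decoded: FAILS_AT (geo.price, R3)


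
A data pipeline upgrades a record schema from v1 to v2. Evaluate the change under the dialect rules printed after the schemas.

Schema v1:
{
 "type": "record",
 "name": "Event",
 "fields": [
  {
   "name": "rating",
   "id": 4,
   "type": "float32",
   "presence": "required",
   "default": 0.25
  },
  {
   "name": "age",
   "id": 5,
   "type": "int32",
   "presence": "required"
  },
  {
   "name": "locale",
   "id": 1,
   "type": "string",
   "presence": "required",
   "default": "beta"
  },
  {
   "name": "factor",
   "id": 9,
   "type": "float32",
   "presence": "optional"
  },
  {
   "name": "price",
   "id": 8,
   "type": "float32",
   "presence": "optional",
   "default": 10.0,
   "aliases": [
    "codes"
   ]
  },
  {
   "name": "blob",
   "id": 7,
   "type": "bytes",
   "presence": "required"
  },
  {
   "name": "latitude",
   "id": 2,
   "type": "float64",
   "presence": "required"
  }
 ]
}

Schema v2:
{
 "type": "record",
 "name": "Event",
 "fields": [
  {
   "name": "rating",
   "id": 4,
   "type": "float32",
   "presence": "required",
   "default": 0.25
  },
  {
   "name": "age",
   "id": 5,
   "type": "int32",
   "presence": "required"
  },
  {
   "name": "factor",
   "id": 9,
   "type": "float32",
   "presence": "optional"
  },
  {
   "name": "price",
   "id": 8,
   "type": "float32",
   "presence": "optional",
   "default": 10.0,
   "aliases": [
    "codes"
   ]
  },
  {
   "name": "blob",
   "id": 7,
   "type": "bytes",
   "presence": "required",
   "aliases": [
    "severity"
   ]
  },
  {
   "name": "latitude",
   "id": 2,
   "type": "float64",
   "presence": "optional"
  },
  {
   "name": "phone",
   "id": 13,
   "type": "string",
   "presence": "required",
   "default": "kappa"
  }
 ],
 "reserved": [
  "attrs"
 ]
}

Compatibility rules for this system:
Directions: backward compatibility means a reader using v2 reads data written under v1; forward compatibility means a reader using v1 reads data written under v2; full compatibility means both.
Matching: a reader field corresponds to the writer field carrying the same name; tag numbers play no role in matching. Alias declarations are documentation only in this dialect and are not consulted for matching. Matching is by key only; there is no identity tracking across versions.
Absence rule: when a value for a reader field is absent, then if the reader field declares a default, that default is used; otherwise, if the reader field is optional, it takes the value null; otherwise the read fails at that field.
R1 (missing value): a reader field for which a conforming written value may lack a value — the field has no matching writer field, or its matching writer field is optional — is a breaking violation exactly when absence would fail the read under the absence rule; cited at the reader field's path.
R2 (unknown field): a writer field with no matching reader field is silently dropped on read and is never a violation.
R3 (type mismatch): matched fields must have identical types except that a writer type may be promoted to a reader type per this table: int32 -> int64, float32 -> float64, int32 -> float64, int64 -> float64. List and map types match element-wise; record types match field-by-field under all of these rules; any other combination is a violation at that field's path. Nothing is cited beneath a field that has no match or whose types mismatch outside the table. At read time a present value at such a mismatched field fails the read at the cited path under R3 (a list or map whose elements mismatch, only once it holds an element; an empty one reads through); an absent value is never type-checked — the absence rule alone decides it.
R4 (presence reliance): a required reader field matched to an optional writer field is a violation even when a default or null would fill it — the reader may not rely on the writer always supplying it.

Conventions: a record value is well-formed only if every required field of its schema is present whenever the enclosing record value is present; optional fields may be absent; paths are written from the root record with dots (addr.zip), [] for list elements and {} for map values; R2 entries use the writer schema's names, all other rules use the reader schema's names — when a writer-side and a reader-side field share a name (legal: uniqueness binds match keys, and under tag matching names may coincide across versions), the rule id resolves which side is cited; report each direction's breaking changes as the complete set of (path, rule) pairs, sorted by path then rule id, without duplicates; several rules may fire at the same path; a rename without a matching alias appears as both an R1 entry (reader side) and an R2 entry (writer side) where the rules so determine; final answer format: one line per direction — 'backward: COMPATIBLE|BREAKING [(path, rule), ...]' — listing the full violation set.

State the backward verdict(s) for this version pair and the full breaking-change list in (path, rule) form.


arrows below run writer -> reader for Event
backward pass over Event, reader schema v2, writer schema v1:
  float32 -> float32, writer required: rating aligns to rating
  int32 -> int32, writer required: age aligns to age
  float32 -> float32, writer optional: factor aligns to factor
  float32 -> float32, writer optional: price aligns to price
  bytes -> bytes, writer required: blob aligns to blob
  float64 -> float64, writer required: latitude aligns to latitude
  no writer field matches reader phone
  leftover writer field: locale
  nothing fires on Event: backward is COMPATIBLE
diffs on Event not affecting the asked answer:
  added field phone to record Event: required string, tag 13, default "kappa" (in v2 it sits last) -> triggers nothing under Event's printed rules — same verdict
  field latitude in record Event: required changed to optional -> its effect on Event is confined to the forward direction, not asked
  removed field locale from record Event -> triggers nothing under Event's printed rules — same verdict

backward: COMPATIBLE []
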